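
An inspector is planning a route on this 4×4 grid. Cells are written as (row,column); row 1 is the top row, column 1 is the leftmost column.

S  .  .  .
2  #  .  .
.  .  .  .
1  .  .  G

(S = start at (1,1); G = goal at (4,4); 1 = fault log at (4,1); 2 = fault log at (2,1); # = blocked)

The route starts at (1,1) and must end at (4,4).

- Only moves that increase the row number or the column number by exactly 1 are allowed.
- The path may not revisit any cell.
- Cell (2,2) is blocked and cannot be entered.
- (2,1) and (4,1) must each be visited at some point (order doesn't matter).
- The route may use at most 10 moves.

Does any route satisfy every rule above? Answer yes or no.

yes

One route that works: (1,1) → (2,1) → (3,1) → (4,1) → (4,2) → (4,3) → (4,4).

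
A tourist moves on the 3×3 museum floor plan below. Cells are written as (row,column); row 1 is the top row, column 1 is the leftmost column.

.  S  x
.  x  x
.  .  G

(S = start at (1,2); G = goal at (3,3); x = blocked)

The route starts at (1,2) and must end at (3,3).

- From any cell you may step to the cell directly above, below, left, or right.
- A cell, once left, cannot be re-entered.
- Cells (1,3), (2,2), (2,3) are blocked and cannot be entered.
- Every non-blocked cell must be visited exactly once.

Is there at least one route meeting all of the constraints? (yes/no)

yes

One route that works: (1,2) → (1,1) → (2,1) → (3,1) → (3,2) → (3,3).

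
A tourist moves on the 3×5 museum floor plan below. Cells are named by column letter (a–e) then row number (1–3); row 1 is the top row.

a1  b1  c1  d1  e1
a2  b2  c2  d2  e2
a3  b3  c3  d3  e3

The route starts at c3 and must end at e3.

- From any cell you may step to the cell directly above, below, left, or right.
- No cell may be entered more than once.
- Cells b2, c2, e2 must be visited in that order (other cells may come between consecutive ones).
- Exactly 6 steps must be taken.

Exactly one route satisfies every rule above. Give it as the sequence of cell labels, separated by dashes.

The waypoints must appear in the order b2, c2, e2, with no cell reused.
Route from c3: left 1 to b3, up 1 to b2, right 3 to e2, down 1 to e3 — 6 moves in all.
Check: order respected (b2 at step 2, c2 at step 3, e2 at step 5); 6 moves as required.

c3 - b3 - b2 - c2 - d2 - e2 - e3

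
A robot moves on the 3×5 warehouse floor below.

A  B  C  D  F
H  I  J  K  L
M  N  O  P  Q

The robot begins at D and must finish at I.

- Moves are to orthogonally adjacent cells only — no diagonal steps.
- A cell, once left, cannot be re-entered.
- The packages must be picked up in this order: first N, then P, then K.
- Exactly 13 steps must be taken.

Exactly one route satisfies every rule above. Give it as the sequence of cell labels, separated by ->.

The waypoints must appear in the order N, P, K, with no cell reused.
Route from D: left 3 to A, down 2 to M, right 4 to Q, up 1 to L, left 3 to I — 13 moves in all.
Check: order respected (N at step 6, P at step 8, K at step 11); 13 moves as required.

D -> C -> B -> A -> H -> M -> N -> O -> P -> Q -> L -> K -> J -> I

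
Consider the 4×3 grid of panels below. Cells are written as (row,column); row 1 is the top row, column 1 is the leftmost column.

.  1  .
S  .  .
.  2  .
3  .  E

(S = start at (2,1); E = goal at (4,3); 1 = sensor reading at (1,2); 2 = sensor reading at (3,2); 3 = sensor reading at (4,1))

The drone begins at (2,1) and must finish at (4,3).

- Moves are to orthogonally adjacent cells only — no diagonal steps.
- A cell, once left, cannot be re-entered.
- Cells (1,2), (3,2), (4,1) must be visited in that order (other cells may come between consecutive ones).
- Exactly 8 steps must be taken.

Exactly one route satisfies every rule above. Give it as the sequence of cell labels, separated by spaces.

The waypoints must appear in the order (1,2), (3,2), (4,1), with no cell reused.
Route from (2,1): up 1 to (1,1), right 1 to (1,2), down 2 to (3,2), left 1 to (3,1), down 1 to (4,1), right 2 to (4,3) — 8 moves in all.
Check: order respected (1 at step 2, 2 at step 4, 3 at step 6); 8 moves as required.

(2,1) (1,1) (1,2) (2,2) (3,2) (3,1) (4,1) (4,2) (4,3)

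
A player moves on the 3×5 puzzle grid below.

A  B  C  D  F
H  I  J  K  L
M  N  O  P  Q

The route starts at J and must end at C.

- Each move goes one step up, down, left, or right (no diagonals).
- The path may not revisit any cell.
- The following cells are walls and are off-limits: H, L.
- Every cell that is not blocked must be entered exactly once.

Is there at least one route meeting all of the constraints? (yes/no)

Cell A has only one open neighbour but is neither the start nor the goal, so a Hamiltonian route would have to both enter and leave it through the same neighbour — impossible without revisiting.

no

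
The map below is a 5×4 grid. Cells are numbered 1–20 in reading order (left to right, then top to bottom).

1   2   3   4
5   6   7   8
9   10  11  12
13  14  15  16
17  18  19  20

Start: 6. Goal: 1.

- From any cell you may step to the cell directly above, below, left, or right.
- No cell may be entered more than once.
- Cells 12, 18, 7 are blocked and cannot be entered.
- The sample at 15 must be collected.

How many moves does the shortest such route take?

8

Any route passes through 15 somewhere between 6 and 1. Summing Manhattan distances along the two legs (6 → 15 → 1) gives a lower bound of 3 + 5 = 8 moves.
A route of 8 moves achieves this: 6 → 10 → 11 → 15 → 14 → 13 → 9 → 5 → 1.
Since 8 matches the lower bound, it is optimal.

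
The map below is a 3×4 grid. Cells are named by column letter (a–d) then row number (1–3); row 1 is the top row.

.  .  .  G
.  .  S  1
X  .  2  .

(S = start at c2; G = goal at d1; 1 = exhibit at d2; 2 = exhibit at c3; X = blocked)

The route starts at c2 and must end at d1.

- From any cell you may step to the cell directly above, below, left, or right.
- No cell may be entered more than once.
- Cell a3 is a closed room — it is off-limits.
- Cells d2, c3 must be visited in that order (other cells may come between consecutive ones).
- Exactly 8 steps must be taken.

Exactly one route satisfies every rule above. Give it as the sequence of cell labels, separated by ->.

The waypoints must appear in the order d2, c3, with no cell reused.
Route from c2: right 1 to d2, down 1 to d3, left 2 to b3, up 2 to b1, right 2 to d1 — 8 moves in all.
Check: order respected (1 at step 1, 2 at step 3); 8 moves as required.

c2 -> d2 -> d3 -> c3 -> b3 -> b2 -> b1 -> c1 -> d1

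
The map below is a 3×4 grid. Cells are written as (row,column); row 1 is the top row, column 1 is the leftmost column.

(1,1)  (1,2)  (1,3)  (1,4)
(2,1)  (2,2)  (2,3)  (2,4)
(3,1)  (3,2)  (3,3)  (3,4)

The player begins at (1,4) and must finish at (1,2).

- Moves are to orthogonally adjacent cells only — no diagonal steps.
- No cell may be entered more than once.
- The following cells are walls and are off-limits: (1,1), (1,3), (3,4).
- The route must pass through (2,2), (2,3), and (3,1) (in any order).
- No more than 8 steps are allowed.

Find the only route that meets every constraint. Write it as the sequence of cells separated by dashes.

(1,4) - (2,4) - (2,3) - (3,3) - (3,2) - (3,1) - (2,1) - (2,2) - (1,2)

The budget equals the shortest possible length, so every move has to be on a shortest route through the required cells.
Route from (1,4): down to (2,4), left to (2,3), down to (3,3), 2× left (reaching (3,1)), up to (2,1), right to (2,2), up to (1,2) — 8 moves in all.
Check: all required cells visited; 8 ≤ 8 moves.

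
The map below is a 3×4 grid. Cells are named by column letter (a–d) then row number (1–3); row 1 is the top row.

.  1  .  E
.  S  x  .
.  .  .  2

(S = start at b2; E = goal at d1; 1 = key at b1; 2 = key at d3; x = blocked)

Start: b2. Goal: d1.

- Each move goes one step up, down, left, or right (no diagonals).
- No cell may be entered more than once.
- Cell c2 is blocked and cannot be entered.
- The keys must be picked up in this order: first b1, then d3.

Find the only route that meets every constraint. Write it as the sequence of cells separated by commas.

b2, b1, a1, a2, a3, b3, c3, d3, d2, d1

The waypoints must appear in the order b1, d3, with no cell reused.
Route from b2: up to b1, left to a1, 2× down (reaching a3), 3× right (reaching d3), 2× up (reaching d1) — 9 moves in all.
Check: order respected (1 at step 1, 2 at step 7).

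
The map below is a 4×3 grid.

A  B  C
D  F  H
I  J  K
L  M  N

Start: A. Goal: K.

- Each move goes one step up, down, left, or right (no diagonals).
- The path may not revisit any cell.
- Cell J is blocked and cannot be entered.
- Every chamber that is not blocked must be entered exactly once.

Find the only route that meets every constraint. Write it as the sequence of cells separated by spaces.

A B C H F D I L M N K

Need to visit all 11 open cells exactly once, starting at A and ending at K.
Cell N has only two open neighbours (K and M), so the path must pass straight through it: one of those is the cell it's entered from and the other is where it exits.
Route from A: right 2 to C, down 1 to H, left 2 to D, down 2 to L, right 2 to N, up 1 to K — 10 moves in all.
Check: all 11 open cells covered.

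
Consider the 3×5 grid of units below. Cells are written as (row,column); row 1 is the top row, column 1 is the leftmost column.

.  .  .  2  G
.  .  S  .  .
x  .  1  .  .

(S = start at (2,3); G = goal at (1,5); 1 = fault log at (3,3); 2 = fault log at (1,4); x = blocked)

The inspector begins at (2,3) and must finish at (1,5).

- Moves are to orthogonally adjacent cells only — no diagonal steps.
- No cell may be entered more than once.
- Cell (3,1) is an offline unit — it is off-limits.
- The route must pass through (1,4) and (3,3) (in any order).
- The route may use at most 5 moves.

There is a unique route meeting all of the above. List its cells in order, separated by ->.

Any route must reach (1,4) and (3,3) and still end at (1,5) within 5 moves, so the order of the required stops is forced.
Route from (2,3): down 1 to (3,3), right 1 to (3,4), up 2 to (1,4), right 1 to (1,5) — 5 moves in all.
Check: all required cells visited; 5 ≤ 5 moves.

(2,3) -> (3,3) -> (3,4) -> (2,4) -> (1,4) -> (1,5)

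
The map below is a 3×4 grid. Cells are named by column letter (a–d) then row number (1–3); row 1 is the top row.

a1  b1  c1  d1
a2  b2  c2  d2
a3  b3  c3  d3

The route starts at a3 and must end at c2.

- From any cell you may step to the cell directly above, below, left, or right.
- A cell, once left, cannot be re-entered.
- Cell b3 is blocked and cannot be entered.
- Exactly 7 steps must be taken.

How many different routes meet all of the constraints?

Need simple routes of exactly 7 moves from a3 to c2 (Manhattan distance 3, so 2 moves are spent on a detour and 2 undoing it).
Enumerating: a3 a2 a1 b1 c1 d1 d2 c2 | a3 a2 b2 b1 c1 d1 d2 c2.
That gives 2 routes.

2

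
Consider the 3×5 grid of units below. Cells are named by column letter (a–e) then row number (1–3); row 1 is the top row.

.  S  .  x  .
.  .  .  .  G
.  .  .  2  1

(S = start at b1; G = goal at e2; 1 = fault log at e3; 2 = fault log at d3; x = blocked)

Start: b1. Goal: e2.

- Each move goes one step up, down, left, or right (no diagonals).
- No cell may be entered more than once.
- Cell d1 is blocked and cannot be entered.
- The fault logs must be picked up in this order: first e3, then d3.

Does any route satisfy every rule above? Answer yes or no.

no

Ignoring the required order, 18 revisit-free routes from b1 to e2 pass through all of e3 and d3; the waypoint orders that occur are d3 → e3 (18) — never e3 → d3.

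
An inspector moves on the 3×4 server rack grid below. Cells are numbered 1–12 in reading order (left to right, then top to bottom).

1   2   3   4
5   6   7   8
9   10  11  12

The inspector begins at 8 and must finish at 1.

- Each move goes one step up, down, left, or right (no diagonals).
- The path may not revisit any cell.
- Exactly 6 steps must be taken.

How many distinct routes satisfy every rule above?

14

Need simple routes of exactly 6 moves from 8 to 1 (Manhattan distance 4, so 1 moves are spent on a detour and 1 undoing it).
Branch systematically from the start, pruning whenever the remaining move budget drops below the Manhattan distance to 1 or differs from it in parity. Grouping the completions by first move — via 4: 3; via 12: 6; via 7: 5 — and summing: 3 + 6 + 5 = 14.
That gives 14 routes.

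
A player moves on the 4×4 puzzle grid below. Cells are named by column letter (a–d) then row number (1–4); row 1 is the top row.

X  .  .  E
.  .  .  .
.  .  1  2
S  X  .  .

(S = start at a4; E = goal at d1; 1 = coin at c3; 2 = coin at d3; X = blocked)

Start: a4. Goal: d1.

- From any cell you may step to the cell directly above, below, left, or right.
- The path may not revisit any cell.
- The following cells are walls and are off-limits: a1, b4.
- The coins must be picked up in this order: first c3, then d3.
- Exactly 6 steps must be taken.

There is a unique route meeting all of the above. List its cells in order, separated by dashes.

The waypoints must appear in the order c3, d3, with no cell reused.
Route from a4: up 1 to a3, right 3 to d3, up 2 to d1 — 6 moves in all.
Check: order respected (1 at step 3, 2 at step 4); 6 moves as required.

a4 - a3 - b3 - c3 - d3 - d2 - d1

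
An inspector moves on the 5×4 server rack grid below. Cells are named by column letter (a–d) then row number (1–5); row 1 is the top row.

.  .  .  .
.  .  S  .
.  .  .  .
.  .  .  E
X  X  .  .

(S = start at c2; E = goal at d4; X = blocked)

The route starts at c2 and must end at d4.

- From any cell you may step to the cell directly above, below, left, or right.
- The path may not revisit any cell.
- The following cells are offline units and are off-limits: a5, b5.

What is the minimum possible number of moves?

3

The Manhattan distance from c2 to d4 is |2−4| + |3−4| = 3, so at least 3 moves are needed.
A route of 3 moves achieves this: c2 → c3 → c4 → d4.
Since 3 matches the lower bound, it is optimal.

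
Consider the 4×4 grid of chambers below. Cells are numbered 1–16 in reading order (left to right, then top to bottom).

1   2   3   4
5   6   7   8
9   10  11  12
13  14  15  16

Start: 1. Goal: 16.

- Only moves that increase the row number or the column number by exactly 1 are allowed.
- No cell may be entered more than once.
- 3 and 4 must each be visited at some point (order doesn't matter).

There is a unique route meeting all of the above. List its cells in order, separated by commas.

Moves only go right or down, so the column and row indices never decrease.
Route from 1: right 3 to 4, down 3 to 16 — 6 moves in all.
Check: all required cells visited.

1, 2, 3, 4, 8, 12, 16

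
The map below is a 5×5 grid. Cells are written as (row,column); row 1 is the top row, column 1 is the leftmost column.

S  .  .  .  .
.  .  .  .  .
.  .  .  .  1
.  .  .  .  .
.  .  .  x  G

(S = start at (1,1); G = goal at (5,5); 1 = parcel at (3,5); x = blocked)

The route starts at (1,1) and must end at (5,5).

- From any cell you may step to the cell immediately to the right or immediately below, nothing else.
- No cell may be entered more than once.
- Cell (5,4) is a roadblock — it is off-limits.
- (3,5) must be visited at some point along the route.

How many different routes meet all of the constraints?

15

A right/down-only route from (1,1) to (5,5) makes exactly 4 down-moves and 4 right-moves in some order.
With no other constraints that would be C(8,4) = 70 routes.
Split at (3,5) and multiply the segment counts (each segment already excludes blocked cells): (1,1)→(3,5): 15; (3,5)→(5,5): 1; product = 15.
That gives 15 routes.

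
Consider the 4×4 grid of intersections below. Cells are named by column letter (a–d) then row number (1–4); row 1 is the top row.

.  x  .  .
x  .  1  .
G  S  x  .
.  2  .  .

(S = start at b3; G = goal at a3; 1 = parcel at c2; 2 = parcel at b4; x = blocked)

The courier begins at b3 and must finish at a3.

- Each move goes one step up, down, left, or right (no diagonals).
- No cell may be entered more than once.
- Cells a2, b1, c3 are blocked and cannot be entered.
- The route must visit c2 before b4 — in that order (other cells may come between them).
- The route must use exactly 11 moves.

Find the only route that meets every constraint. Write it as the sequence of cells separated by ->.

b3 -> b2 -> c2 -> c1 -> d1 -> d2 -> d3 -> d4 -> c4 -> b4 -> a4 -> a3

The waypoints must appear in the order c2, b4, with no cell reused.
Route from b3: up to b2, right to c2, up to c1, right to d1, 3× down (reaching d4), 3× left (reaching a4), up to a3 — 11 moves in all.
Check: order respected (1 at step 2, 2 at step 9); 11 moves as required.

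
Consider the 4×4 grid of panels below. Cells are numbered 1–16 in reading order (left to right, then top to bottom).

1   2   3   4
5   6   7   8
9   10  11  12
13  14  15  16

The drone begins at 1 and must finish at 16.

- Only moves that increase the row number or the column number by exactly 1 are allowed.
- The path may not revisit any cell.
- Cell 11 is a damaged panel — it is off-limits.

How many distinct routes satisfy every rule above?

A right/down-only route from 1 to 16 makes exactly 3 down-moves and 3 right-moves in some order.
With no other constraints that would be C(6,3) = 20 routes.
Subtract routes through each blocked cell (inclusion–exclusion for overlaps): − through 11: 12 → 8.
That gives 8 routes.

8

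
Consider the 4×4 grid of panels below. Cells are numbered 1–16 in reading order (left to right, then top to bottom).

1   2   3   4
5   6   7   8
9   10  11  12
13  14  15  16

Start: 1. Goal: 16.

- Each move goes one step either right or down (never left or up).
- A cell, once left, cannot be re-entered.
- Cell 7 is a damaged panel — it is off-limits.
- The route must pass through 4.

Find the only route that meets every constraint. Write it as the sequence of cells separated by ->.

Moves only go right or down, so the column and row indices never decrease.
Route from 1: right 3 to 4, down 3 to 16 — 6 moves in all.
Check: all required cells visited.

1 -> 2 -> 3 -> 4 -> 8 -> 12 -> 16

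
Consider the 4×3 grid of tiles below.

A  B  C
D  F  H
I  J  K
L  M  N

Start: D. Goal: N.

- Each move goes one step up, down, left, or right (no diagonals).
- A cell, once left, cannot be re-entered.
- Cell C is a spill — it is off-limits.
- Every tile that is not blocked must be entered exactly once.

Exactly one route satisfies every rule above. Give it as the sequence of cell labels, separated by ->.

D -> A -> B -> F -> H -> K -> J -> I -> L -> M -> N

Need to visit all 11 open cells exactly once, starting at D and ending at N.
Cell L has only two open neighbours (I and M), so the path must pass straight through it: one of those is the cell it's entered from and the other is where it exits.
Route from D: up to A, right to B, down to F, right to H, down to K, 2× left (reaching I), down to L, 2× right (reaching N) — 10 moves in all.
Check: all 11 open cells covered.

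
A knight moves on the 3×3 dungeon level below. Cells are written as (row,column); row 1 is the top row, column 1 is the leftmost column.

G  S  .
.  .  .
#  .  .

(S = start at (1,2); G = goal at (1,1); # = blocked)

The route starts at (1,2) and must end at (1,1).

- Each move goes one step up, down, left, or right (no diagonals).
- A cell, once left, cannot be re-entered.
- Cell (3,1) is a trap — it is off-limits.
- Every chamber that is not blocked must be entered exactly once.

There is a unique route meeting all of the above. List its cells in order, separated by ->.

Need to visit all 8 open cells exactly once, starting at (1,2) and ending at (1,1).
Cell (3,3) has only two open neighbours ((2,3) and (3,2)), so the path must pass straight through it: one of those is the cell it's entered from and the other is where it exits.
Route from (1,2): right to (1,3), 2× down (reaching (3,3)), left to (3,2), up to (2,2), left to (2,1), up to (1,1) — 7 moves in all.
Check: all 8 open cells covered.

(1,2) -> (1,3) -> (2,3) -> (3,3) -> (3,2) -> (2,2) -> (2,1) -> (1,1)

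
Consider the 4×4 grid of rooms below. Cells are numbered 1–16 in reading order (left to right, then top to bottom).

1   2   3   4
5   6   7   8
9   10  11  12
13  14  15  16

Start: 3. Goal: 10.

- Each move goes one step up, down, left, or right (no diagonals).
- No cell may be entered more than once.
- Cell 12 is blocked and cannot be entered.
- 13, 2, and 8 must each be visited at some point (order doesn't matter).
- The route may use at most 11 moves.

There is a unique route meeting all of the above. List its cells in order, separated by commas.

3, 4, 8, 7, 6, 2, 1, 5, 9, 13, 14, 10

Any route must reach 13, 2, and 8 and still end at 10 within 11 moves, so the order of the required stops is forced.
Route from 3: right to 4, down to 8, 2× left (reaching 6), up to 2, left to 1, 3× down (reaching 13), right to 14, up to 10 — 11 moves in all.
Check: all required cells visited; 11 ≤ 11 moves.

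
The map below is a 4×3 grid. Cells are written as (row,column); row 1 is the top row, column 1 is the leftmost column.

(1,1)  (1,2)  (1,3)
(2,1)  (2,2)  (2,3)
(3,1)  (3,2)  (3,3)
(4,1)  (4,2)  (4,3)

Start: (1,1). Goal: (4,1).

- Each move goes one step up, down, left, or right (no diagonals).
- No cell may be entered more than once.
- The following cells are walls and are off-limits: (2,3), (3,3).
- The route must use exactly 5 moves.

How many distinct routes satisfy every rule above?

Need simple routes of exactly 5 moves from (1,1) to (4,1) (Manhattan distance 3, so 1 moves are spent on a detour and 1 undoing it).
Enumerating: (1,1) (2,1) (3,1) (3,2) (4,2) (4,1) | (1,1) (2,1) (2,2) (3,2) (4,2) (4,1) | (1,1) (2,1) (2,2) (3,2) (3,1) (4,1) | (1,1) (1,2) (2,2) (3,2) (4,2) (4,1) | (1,1) (1,2) (2,2) (3,2) (3,1) (4,1) | (1,1) (1,2) (2,2) (2,1) (3,1) (4,1).
That gives 6 routes.

6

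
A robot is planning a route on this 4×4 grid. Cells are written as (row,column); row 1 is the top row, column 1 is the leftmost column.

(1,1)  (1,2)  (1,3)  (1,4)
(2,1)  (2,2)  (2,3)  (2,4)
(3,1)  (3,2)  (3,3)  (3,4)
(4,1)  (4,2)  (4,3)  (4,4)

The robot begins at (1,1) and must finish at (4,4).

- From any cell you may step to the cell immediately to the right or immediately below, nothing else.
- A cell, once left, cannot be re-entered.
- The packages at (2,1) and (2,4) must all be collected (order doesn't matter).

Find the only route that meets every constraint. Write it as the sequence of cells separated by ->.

Moves only go right or down, so the column and row indices never decrease.
Route from (1,1): down to (2,1), 3× right (reaching (2,4)), 2× down (reaching (4,4)) — 6 moves in all.
Check: all required cells visited.

(1,1) -> (2,1) -> (2,2) -> (2,3) -> (2,4) -> (3,4) -> (4,4)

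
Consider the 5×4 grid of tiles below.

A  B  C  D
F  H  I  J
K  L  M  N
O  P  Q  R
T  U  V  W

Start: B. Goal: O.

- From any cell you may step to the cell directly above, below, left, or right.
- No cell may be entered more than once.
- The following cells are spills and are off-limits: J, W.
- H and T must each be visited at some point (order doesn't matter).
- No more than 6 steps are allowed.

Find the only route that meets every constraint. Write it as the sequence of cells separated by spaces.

The 6-move cap with required stops at H, T leaves no slack for detours.
Route from B: down 4 to U, left 1 to T, up 1 to O — 6 moves in all.
Check: all required cells visited; 6 ≤ 6 moves.

B H L P U T O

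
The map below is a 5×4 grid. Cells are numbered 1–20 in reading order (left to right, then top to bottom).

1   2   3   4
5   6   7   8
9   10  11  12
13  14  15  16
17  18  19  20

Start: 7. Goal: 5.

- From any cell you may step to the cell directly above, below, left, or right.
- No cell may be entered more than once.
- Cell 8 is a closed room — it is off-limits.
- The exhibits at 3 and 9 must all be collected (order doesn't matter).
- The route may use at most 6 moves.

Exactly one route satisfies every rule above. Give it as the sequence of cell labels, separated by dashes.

7 - 3 - 2 - 6 - 10 - 9 - 5

The budget equals the shortest possible length, so every move has to be on a shortest route through the required cells.
Route from 7: up 1 to 3, left 1 to 2, down 2 to 10, left 1 to 9, up 1 to 5 — 6 moves in all.
Check: all required cells visited; 6 ≤ 6 moves.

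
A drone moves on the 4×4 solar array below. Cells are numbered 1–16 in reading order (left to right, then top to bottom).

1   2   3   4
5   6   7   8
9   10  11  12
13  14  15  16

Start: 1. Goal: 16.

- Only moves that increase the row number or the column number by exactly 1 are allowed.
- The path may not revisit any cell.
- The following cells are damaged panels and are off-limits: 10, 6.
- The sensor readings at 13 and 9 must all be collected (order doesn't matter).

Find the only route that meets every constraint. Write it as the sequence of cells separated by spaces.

1 5 9 13 14 15 16

Moves only go right or down, so the column and row indices never decrease.
Route from 1: 3× down (reaching 13), 3× right (reaching 16) — 6 moves in all.
Check: all required cells visited.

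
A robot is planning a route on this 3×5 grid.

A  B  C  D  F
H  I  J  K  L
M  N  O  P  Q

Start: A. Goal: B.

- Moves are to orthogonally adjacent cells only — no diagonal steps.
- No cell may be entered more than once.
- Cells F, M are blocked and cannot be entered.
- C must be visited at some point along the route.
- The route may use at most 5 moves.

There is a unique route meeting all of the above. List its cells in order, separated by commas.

A, H, I, J, C, B

Any route must reach C and still end at B within 5 moves, so the order of the required stops is forced.
Route from A: down 1 to H, right 2 to J, up 1 to C, left 1 to B — 5 moves in all.
Check: all required cells visited; 5 ≤ 5 moves.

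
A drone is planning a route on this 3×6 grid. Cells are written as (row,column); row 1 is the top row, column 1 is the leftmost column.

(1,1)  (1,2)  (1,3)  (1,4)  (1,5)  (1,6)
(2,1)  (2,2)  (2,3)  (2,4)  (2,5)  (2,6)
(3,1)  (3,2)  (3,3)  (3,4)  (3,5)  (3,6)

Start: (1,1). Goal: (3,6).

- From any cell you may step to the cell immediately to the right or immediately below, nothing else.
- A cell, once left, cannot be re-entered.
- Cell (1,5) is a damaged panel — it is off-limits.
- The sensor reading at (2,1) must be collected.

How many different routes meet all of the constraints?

A right/down-only route from (1,1) to (3,6) makes exactly 2 down-moves and 5 right-moves in some order.
With no other constraints that would be C(7,2) = 21 routes.
Split at (2,1) and multiply the segment counts (each segment already excludes blocked cells): (1,1)→(2,1): 1; (2,1)→(3,6): 6; product = 6.
That gives 6 routes.

6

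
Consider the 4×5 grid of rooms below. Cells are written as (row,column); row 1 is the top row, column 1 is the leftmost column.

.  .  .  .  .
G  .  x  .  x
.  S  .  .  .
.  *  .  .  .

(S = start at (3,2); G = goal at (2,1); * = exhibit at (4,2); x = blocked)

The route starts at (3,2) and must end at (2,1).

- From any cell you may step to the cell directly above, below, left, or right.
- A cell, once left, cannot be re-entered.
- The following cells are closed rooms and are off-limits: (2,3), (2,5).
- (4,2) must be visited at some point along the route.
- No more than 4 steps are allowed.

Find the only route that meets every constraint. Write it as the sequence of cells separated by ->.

(3,2) -> (4,2) -> (4,1) -> (3,1) -> (2,1)

The budget equals the shortest possible length, so every move has to be on a shortest route through the required cells.
Route from (3,2): down to (4,2), left to (4,1), 2× up (reaching (2,1)) — 4 moves in all.
Check: all required cells visited; 4 ≤ 4 moves.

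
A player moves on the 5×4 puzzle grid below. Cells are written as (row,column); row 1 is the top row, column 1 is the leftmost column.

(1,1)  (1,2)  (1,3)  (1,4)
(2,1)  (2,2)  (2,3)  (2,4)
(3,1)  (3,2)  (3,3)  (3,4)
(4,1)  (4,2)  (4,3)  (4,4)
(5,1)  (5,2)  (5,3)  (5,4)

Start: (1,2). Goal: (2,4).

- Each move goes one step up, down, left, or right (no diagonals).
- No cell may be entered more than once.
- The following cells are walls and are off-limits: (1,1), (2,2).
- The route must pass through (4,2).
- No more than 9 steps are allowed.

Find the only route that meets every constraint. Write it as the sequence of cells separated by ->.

The budget equals the shortest possible length, so every move has to be on a shortest route through the required cells.
Route from (1,2): right 1 to (1,3), down 2 to (3,3), left 1 to (3,2), down 1 to (4,2), right 2 to (4,4), up 2 to (2,4) — 9 moves in all.
Check: all required cells visited; 9 ≤ 9 moves.

(1,2) -> (1,3) -> (2,3) -> (3,3) -> (3,2) -> (4,2) -> (4,3) -> (4,4) -> (3,4) -> (2,4)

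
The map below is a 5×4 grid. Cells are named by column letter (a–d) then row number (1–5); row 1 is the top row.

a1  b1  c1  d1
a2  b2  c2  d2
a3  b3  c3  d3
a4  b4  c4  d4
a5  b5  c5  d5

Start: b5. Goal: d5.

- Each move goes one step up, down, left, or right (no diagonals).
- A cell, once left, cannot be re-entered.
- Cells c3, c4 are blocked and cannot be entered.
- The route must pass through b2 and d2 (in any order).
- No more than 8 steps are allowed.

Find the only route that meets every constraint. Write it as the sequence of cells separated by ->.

Any route must reach b2 and d2 and still end at d5 within 8 moves, so the order of the required stops is forced.
Route from b5: up 3 to b2, right 2 to d2, down 3 to d5 — 8 moves in all.
Check: all required cells visited; 8 ≤ 8 moves.

b5 -> b4 -> b3 -> b2 -> c2 -> d2 -> d3 -> d4 -> d5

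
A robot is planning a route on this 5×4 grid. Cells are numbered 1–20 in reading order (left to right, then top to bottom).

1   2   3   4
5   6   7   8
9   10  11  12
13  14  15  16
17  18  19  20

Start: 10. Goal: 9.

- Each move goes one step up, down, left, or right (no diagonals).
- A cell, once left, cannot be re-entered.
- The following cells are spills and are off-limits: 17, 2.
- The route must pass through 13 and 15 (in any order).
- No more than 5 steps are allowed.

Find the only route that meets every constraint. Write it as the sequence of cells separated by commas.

10, 11, 15, 14, 13, 9

Any route must reach 13 and 15 and still end at 9 within 5 moves, so the order of the required stops is forced.
Route from 10: right to 11, down to 15, 2× left (reaching 13), up to 9 — 5 moves in all.
Check: all required cells visited; 5 ≤ 5 moves.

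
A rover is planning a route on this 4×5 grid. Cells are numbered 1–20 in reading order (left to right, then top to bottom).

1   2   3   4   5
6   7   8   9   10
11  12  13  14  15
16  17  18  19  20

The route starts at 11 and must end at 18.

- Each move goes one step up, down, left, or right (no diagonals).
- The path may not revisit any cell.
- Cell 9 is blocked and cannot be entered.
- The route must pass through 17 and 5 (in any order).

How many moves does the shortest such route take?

Any route passes through 17 and 5 in some order between 11 and 18. Summing Manhattan distances along each leg and taking the cheapest ordering (11 → 5 → 17 → 18) gives a lower bound of 6 + 6 + 1 = 13 moves.
A route of 13 moves achieves this: 11 → 6 → 1 → 2 → 3 → 4 → 5 → 10 → 15 → 14 → 13 → 12 → 17 → 18.
Since 13 matches the lower bound, it is optimal.

13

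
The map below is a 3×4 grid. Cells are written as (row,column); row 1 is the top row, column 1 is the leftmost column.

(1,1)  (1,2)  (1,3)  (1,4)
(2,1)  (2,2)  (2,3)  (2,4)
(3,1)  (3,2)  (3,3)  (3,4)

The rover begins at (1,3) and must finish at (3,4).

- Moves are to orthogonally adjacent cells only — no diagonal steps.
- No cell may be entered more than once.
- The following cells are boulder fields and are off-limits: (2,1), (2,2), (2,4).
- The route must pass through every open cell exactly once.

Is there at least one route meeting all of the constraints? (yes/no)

Cell (1,1) has only one open neighbour but is neither the start nor the goal, so a Hamiltonian route would have to both enter and leave it through the same neighbour — impossible without revisiting.

no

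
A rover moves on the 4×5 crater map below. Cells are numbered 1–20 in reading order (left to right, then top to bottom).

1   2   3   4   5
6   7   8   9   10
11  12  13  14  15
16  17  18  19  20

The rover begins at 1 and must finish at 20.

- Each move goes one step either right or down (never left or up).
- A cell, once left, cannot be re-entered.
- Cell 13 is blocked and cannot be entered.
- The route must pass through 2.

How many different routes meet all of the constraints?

11

A right/down-only route from 1 to 20 makes exactly 3 down-moves and 4 right-moves in some order.
With no other constraints that would be C(7,3) = 35 routes.
Split at 2 and multiply the segment counts (each segment already excludes blocked cells): 1→2: 1; 2→20: 11; product = 11.
That gives 11 routes.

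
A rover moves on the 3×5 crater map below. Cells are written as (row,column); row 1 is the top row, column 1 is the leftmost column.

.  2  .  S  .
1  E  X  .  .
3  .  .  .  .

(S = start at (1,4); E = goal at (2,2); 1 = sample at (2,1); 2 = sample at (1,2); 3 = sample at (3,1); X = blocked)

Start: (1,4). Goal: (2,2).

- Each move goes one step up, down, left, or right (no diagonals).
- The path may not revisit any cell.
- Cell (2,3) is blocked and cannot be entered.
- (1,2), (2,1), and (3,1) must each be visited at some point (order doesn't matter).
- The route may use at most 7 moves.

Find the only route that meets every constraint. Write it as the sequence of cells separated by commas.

The 7-move cap with required stops at (1,2), (2,1), (3,1) leaves no slack for detours.
Route from (1,4): 3× left (reaching (1,1)), 2× down (reaching (3,1)), right to (3,2), up to (2,2) — 7 moves in all.
Check: all required cells visited; 7 ≤ 7 moves.

(1,4), (1,3), (1,2), (1,1), (2,1), (3,1), (3,2), (2,2)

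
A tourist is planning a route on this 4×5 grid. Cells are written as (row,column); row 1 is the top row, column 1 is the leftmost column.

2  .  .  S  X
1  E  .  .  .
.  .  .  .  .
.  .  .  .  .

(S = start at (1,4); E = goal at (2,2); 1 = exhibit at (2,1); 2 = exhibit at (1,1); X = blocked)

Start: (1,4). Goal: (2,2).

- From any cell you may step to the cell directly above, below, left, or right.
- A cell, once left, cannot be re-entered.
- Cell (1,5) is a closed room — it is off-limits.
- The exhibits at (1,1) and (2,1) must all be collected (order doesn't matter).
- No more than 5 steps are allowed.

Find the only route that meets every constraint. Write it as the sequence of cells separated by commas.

(1,4), (1,3), (1,2), (1,1), (2,1), (2,2)

The budget equals the shortest possible length, so every move has to be on a shortest route through the required cells.
Route from (1,4): 3× left (reaching (1,1)), down to (2,1), right to (2,2) — 5 moves in all.
Check: all required cells visited; 5 ≤ 5 moves.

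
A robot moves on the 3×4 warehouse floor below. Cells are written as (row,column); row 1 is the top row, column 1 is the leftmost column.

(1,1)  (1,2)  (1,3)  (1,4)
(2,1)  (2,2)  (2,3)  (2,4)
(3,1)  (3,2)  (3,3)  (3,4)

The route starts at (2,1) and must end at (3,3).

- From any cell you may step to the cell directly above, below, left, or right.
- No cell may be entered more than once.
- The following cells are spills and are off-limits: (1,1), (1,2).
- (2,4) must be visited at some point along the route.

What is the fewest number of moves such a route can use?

Any route passes through (2,4) somewhere between (2,1) and (3,3). Summing Manhattan distances along the two legs ((2,1) → (2,4) → (3,3)) gives a lower bound of 3 + 2 = 5 moves.
A route of 5 moves achieves this: (2,1) → (2,2) → (2,3) → (2,4) → (3,4) → (3,3).
Since 5 matches the lower bound, it is optimal.

5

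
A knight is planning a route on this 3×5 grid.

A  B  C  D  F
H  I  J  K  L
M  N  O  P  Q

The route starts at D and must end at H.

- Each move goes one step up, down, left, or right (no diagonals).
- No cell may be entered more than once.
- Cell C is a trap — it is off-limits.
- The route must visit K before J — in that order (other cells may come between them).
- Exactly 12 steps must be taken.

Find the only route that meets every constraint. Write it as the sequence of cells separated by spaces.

D F L Q P K J O N I B A H

The waypoints must appear in the order K, J, with no cell reused.
Route from D: right 1 to F, down 2 to Q, left 1 to P, up 1 to K, left 1 to J, down 1 to O, left 1 to N, up 2 to B, left 1 to A, down 1 to H — 12 moves in all.
Check: order respected (K at step 5, J at step 6); 12 moves as required.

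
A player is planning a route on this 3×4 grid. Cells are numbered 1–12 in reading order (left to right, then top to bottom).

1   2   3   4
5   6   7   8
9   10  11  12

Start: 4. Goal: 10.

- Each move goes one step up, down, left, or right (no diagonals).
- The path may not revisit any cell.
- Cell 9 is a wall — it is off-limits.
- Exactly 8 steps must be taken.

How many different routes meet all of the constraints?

4

Need simple routes of exactly 8 moves from 4 to 10 (Manhattan distance 4, so 2 moves are spent on a detour and 2 undoing it).
Enumerating: 4 8 12 11 7 3 2 6 10 | 4 8 7 3 2 1 5 6 10 | 4 3 2 6 7 8 12 11 10 | 4 3 2 1 5 6 7 11 10.
That gives 4 routes.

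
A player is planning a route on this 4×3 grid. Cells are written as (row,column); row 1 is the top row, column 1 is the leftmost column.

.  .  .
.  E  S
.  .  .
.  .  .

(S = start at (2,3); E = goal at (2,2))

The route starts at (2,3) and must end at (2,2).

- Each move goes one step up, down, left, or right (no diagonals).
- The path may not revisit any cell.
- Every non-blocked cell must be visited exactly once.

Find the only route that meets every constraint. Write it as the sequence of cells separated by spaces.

(2,3) (1,3) (1,2) (1,1) (2,1) (3,1) (4,1) (4,2) (4,3) (3,3) (3,2) (2,2)

Need to visit all 12 open cells exactly once, starting at (2,3) and ending at (2,2).
Cell (1,1) has only two open neighbours ((2,1) and (1,2)), so the path must pass straight through it: one of those is the cell it's entered from and the other is where it exits.
Route from (2,3): up to (1,3), 2× left (reaching (1,1)), 3× down (reaching (4,1)), 2× right (reaching (4,3)), up to (3,3), left to (3,2), up to (2,2) — 11 moves in all.
Check: all 12 open cells covered.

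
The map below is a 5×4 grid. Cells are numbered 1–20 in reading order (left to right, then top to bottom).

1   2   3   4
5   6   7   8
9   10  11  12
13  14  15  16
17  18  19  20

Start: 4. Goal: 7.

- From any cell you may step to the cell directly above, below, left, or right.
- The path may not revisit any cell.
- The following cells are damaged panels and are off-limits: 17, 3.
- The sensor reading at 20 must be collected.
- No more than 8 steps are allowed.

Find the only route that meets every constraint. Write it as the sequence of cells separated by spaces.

The budget equals the shortest possible length, so every move has to be on a shortest route through the required cells.
Route from 4: 4× down (reaching 20), left to 19, 3× up (reaching 7) — 8 moves in all.
Check: all required cells visited; 8 ≤ 8 moves.

4 8 12 16 20 19 15 11 7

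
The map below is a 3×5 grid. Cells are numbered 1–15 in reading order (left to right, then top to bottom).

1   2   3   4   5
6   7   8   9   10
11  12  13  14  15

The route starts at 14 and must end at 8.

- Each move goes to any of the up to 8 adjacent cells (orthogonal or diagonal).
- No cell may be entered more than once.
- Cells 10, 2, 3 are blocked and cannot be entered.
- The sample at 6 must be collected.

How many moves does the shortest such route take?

5

Any route passes through 6 somewhere between 14 and 8. Summing Chebyshev distances along the two legs (14 → 6 → 8) gives a lower bound of 3 + 2 = 5 moves.
A route of 5 moves achieves this: 14 → 13 → 7 → 6 → 12 → 8.
Since 5 matches the lower bound, it is optimal.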